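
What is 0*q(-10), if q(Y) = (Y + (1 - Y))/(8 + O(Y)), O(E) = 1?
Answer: 0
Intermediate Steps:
q(Y) = ⅑ (q(Y) = (Y + (1 - Y))/(8 + 1) = 1/9 = 1*(⅑) = ⅑)
0*q(-10) = 0*(⅑) = 0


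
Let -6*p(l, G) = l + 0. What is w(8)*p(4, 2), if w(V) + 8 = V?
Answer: 0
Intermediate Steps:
p(l, G) = -l/6 (p(l, G) = -(l + 0)/6 = -l/6)
w(V) = -8 + V
w(8)*p(4, 2) = (-8 + 8)*(-⅙*4) = 0*(-⅔) = 0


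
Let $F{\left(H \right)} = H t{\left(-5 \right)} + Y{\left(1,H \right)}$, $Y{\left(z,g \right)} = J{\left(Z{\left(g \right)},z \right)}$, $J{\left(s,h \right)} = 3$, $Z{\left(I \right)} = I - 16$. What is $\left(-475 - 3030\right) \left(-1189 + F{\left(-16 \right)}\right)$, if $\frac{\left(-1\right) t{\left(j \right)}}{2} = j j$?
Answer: $1352930$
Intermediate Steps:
$t{\left(j \right)} = - 2 j^{2}$ ($t{\left(j \right)} = - 2 j j = - 2 j^{2}$)
$Z{\left(I \right)} = -16 + I$ ($Z{\left(I \right)} = I - 16 = -16 + I$)
$Y{\left(z,g \right)} = 3$
$F{\left(H \right)} = 3 - 50 H$ ($F{\left(H \right)} = H \left(- 2 \left(-5\right)^{2}\right) + 3 = H \left(\left(-2\right) 25\right) + 3 = H \left(-50\right) + 3 = - 50 H + 3 = 3 - 50 H$)
$\left(-475 - 3030\right) \left(-1189 + F{\left(-16 \right)}\right) = \left(-475 - 3030\right) \left(-1189 + \left(3 - -800\right)\right) = - 3505 \left(-1189 + \left(3 + 800\right)\right) = - 3505 \left(-1189 + 803\right) = \left(-3505\right) \left(-386\right) = 1352930$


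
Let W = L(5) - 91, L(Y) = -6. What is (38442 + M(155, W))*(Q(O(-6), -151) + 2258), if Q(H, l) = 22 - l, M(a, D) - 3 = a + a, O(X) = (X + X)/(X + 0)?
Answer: 94213405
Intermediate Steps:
W = -97 (W = -6 - 91 = -97)
O(X) = 2 (O(X) = (2*X)/X = 2)
M(a, D) = 3 + 2*a (M(a, D) = 3 + (a + a) = 3 + 2*a)
(38442 + M(155, W))*(Q(O(-6), -151) + 2258) = (38442 + (3 + 2*155))*((22 - 1*(-151)) + 2258) = (38442 + (3 + 310))*((22 + 151) + 2258) = (38442 + 313)*(173 + 2258) = 38755*2431 = 94213405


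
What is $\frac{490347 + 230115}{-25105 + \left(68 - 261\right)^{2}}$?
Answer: $\frac{120077}{2024} \approx 59.327$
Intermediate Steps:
$\frac{490347 + 230115}{-25105 + \left(68 - 261\right)^{2}} = \frac{720462}{-25105 + \left(-193\right)^{2}} = \frac{720462}{-25105 + 37249} = \frac{720462}{12144} = 720462 \cdot \frac{1}{12144} = \frac{120077}{2024}$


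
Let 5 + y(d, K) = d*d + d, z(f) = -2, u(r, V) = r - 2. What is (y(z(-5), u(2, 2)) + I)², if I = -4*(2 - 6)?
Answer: 169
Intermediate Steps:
u(r, V) = -2 + r
y(d, K) = -5 + d + d² (y(d, K) = -5 + (d*d + d) = -5 + (d² + d) = -5 + (d + d²) = -5 + d + d²)
I = 16 (I = -4*(-4) = 16)
(y(z(-5), u(2, 2)) + I)² = ((-5 - 2 + (-2)²) + 16)² = ((-5 - 2 + 4) + 16)² = (-3 + 16)² = 13² = 169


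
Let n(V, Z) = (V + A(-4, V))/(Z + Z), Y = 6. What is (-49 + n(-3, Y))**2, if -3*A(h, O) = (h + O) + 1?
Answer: 346921/144 ≈ 2409.2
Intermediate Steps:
A(h, O) = -1/3 - O/3 - h/3 (A(h, O) = -((h + O) + 1)/3 = -((O + h) + 1)/3 = -(1 + O + h)/3 = -1/3 - O/3 - h/3)
n(V, Z) = (1 + 2*V/3)/(2*Z) (n(V, Z) = (V + (-1/3 - V/3 - 1/3*(-4)))/(Z + Z) = (V + (-1/3 - V/3 + 4/3))/((2*Z)) = (V + (1 - V/3))*(1/(2*Z)) = (1 + 2*V/3)*(1/(2*Z)) = (1 + 2*V/3)/(2*Z))
(-49 + n(-3, Y))**2 = (-49 + (1/6)*(3 + 2*(-3))/6)**2 = (-49 + (1/6)*(1/6)*(3 - 6))**2 = (-49 + (1/6)*(1/6)*(-3))**2 = (-49 - 1/12)**2 = (-589/12)**2 = 346921/144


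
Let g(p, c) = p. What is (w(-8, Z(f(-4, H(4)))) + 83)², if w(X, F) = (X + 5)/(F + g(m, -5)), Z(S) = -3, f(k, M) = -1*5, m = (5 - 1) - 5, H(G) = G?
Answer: 112225/16 ≈ 7014.1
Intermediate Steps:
m = -1 (m = 4 - 5 = -1)
f(k, M) = -5
w(X, F) = (5 + X)/(-1 + F) (w(X, F) = (X + 5)/(F - 1) = (5 + X)/(-1 + F))
(w(-8, Z(f(-4, H(4)))) + 83)² = ((5 - 8)/(-1 - 3) + 83)² = (-3/(-4) + 83)² = (-¼*(-3) + 83)² = (¾ + 83)² = (335/4)² = 112225/16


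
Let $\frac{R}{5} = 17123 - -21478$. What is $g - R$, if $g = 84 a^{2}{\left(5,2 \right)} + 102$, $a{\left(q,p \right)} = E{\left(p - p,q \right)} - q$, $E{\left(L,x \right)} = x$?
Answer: $-192903$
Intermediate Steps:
$a{\left(q,p \right)} = 0$ ($a{\left(q,p \right)} = q - q = 0$)
$R = 193005$ ($R = 5 \left(17123 - -21478\right) = 5 \left(17123 + 21478\right) = 5 \cdot 38601 = 193005$)
$g = 102$ ($g = 84 \cdot 0^{2} + 102 = 84 \cdot 0 + 102 = 0 + 102 = 102$)
$g - R = 102 - 193005 = -192903$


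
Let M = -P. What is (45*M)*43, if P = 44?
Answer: -85140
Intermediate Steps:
M = -44 (M = -1*44 = -44)
(45*M)*43 = (45*(-44))*43 = -1980*43 = -85140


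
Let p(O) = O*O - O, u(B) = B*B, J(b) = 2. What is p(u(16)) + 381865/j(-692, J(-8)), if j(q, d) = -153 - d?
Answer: 1947307/31 ≈ 62816.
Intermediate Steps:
u(B) = B²
p(O) = O² - O
p(u(16)) + 381865/j(-692, J(-8)) = 16²*(-1 + 16²) + 381865/(-153 - 1*2) = 256*(-1 + 256) + 381865/(-153 - 2) = 256*255 + 381865/(-155) = 65280 + 381865*(-1/155) = 65280 - 76373/31 = 1947307/31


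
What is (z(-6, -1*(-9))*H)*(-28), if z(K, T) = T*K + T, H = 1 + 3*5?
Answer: 20160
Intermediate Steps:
H = 16 (H = 1 + 15 = 16)
z(K, T) = T + K*T (z(K, T) = K*T + T = T + K*T)
(z(-6, -1*(-9))*H)*(-28) = (((-1*(-9))*(1 - 6))*16)*(-28) = ((9*(-5))*16)*(-28) = -45*16*(-28) = -720*(-28) = 20160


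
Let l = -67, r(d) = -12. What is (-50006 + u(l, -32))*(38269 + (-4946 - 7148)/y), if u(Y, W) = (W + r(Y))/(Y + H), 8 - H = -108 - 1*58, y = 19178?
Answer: -1963463089300284/1026023 ≈ -1.9137e+9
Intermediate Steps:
H = 174 (H = 8 - (-108 - 1*58) = 8 - (-108 - 58) = 8 - 1*(-166) = 8 + 166 = 174)
u(Y, W) = (-12 + W)/(174 + Y) (u(Y, W) = (W - 12)/(Y + 174) = (-12 + W)/(174 + Y))
(-50006 + u(l, -32))*(38269 + (-4946 - 7148)/y) = (-50006 + (-12 - 32)/(174 - 67))*(38269 + (-4946 - 7148)/19178) = (-50006 - 44/107)*(38269 - 12094*1/19178) = (-50006 + (1/107)*(-44))*(38269 - 6047/9589) = (-50006 - 44/107)*(366955394/9589) = -5350686/107*366955394/9589 = -1963463089300284/1026023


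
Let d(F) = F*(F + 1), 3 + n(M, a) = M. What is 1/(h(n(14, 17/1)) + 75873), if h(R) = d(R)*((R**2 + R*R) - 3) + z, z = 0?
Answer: 1/107421 ≈ 9.3092e-6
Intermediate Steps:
n(M, a) = -3 + M
d(F) = F*(1 + F)
h(R) = R*(1 + R)*(-3 + 2*R**2) (h(R) = (R*(1 + R))*((R**2 + R*R) - 3) + 0 = (R*(1 + R))*((R**2 + R**2) - 3) + 0 = (R*(1 + R))*(2*R**2 - 3) + 0 = (R*(1 + R))*(-3 + 2*R**2) + 0 = R*(1 + R)*(-3 + 2*R**2) + 0 = R*(1 + R)*(-3 + 2*R**2))
1/(h(n(14, 17/1)) + 75873) = 1/((-3 + 14)*(1 + (-3 + 14))*(-3 + 2*(-3 + 14)**2) + 75873) = 1/(11*(1 + 11)*(-3 + 2*11**2) + 75873) = 1/(11*12*(-3 + 2*121) + 75873) = 1/(11*12*(-3 + 242) + 75873) = 1/(11*12*239 + 75873) = 1/(31548 + 75873) = 1/107421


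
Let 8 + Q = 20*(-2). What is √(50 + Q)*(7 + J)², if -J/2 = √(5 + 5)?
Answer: -56*√5 + 89*√2 ≈ 0.64520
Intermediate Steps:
Q = -48 (Q = -8 + 20*(-2) = -8 - 40 = -48)
J = -2*√10 (J = -2*√(5 + 5) = -2*√10 ≈ -6.3246)
√(50 + Q)*(7 + J)² = √(50 - 48)*(7 - 2*√10)² = √2*(7 - 2*√10)²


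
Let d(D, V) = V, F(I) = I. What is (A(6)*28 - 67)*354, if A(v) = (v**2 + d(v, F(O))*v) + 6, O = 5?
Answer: 689946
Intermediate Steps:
A(v) = 6 + v**2 + 5*v (A(v) = (v**2 + 5*v) + 6 = 6 + v**2 + 5*v)
(A(6)*28 - 67)*354 = ((6 + 6**2 + 5*6)*28 - 67)*354 = ((6 + 36 + 30)*28 - 67)*354 = (72*28 - 67)*354 = (2016 - 67)*354 = 1949*354 = 689946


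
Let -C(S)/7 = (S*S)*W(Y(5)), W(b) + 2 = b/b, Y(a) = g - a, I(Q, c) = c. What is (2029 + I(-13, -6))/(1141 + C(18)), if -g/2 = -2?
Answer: 289/487 ≈ 0.59343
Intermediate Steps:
g = 4 (g = -2*(-2) = 4)
Y(a) = 4 - a
W(b) = -1 (W(b) = -2 + b/b = -2 + 1 = -1)
C(S) = 7*S**2 (C(S) = -7*S*S*(-1) = -7*S**2*(-1) = -(-7)*S**2 = 7*S**2)
(2029 + I(-13, -6))/(1141 + C(18)) = (2029 - 6)/(1141 + 7*18**2) = 2023/(1141 + 7*324) = 2023/(1141 + 2268) = 2023/3409 = 2023*(1/3409) = 289/487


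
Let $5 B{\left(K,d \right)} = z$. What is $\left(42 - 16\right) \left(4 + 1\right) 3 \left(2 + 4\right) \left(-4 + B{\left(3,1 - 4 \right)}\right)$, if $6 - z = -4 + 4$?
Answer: $-6552$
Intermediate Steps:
$z = 6$ ($z = 6 - \left(-4 + 4\right) = 6 - 0 = 6 + 0 = 6$)
$B{\left(K,d \right)} = \frac{6}{5}$ ($B{\left(K,d \right)} = \frac{1}{5} \cdot 6 = \frac{6}{5}$)
$\left(42 - 16\right) \left(4 + 1\right) 3 \left(2 + 4\right) \left(-4 + B{\left(3,1 - 4 \right)}\right) = \left(42 - 16\right) \left(4 + 1\right) 3 \left(2 + 4\right) \left(-4 + \frac{6}{5}\right) = 26 \cdot 5 \cdot 3 \cdot 6 \left(- \frac{14}{5}\right) = 26 \cdot 15 \left(- \frac{84}{5}\right) = 26 \left(-252\right) = -6552$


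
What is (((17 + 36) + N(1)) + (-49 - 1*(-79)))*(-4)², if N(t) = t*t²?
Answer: 1344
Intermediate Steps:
N(t) = t³
(((17 + 36) + N(1)) + (-49 - 1*(-79)))*(-4)² = (((17 + 36) + 1³) + (-49 - 1*(-79)))*(-4)² = ((53 + 1) + (-49 + 79))*16 = (54 + 30)*16 = 84*16 = 1344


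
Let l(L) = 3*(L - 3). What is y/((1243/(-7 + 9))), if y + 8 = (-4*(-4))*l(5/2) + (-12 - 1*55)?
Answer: -18/113 ≈ -0.15929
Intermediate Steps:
l(L) = -9 + 3*L (l(L) = 3*(-3 + L) = -9 + 3*L)
y = -99 (y = -8 + ((-4*(-4))*(-9 + 3*(5/2)) + (-12 - 1*55)) = -8 + (16*(-9 + 3*(5*(½))) + (-12 - 55)) = -8 + (16*(-9 + 3*(5/2)) - 67) = -8 + (16*(-9 + 15/2) - 67) = -8 + (16*(-3/2) - 67) = -8 + (-24 - 67) = -8 - 91 = -99)
y/((1243/(-7 + 9))) = -99/(1243/(-7 + 9)) = -99/(1243/2) = -99/(1243*(½)) = -99/1243/2 = -99*2/1243 = -18/113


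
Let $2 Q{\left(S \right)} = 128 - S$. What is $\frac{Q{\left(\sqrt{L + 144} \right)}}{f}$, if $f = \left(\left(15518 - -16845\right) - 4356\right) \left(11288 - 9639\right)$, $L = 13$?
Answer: $\frac{64}{46183543} - \frac{\sqrt{157}}{92367086} \approx 1.2501 \cdot 10^{-6}$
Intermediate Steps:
$Q{\left(S \right)} = 64 - \frac{S}{2}$ ($Q{\left(S \right)} = \frac{128 - S}{2} = 64 - \frac{S}{2}$)
$f = 46183543$ ($f = \left(\left(15518 + 16845\right) - 4356\right) 1649 = \left(32363 - 4356\right) 1649 = 28007 \cdot 1649 = 46183543$)
$\frac{Q{\left(\sqrt{L + 144} \right)}}{f} = \frac{64 - \frac{\sqrt{13 + 144}}{2}}{46183543} = \left(64 - \frac{\sqrt{157}}{2}\right) \frac{1}{46183543} = \frac{64}{46183543} - \frac{\sqrt{157}}{92367086}$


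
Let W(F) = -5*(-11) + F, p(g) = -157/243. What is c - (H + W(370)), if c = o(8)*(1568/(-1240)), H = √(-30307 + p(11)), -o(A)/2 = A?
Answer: -62739/155 - I*√22094274/27 ≈ -404.77 - 174.09*I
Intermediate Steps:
p(g) = -157/243 (p(g) = -157*1/243 = -157/243)
o(A) = -2*A
W(F) = 55 + F
H = I*√22094274/27 (H = √(-30307 - 157/243) = √(-7364758/243) = I*√22094274/27 ≈ 174.09*I)
c = 3136/155 (c = (-2*8)*(1568/(-1240)) = -25088*(-1)/1240 = -16*(-196/155) = 3136/155 ≈ 20.232)
c - (H + W(370)) = 3136/155 - (I*√22094274/27 + (55 + 370)) = 3136/155 - (I*√22094274/27 + 425) = 3136/155 - (425 + I*√22094274/27) = 3136/155 + (-425 - I*√22094274/27) = -62739/155 - I*√22094274/27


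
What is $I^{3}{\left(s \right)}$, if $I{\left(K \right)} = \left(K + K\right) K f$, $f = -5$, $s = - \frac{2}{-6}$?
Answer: $- \frac{1000}{729} \approx -1.3717$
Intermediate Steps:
$s = \frac{1}{3}$ ($s = \left(-2\right) \left(- \frac{1}{6}\right) = \frac{1}{3} \approx 0.33333$)
$I{\left(K \right)} = - 10 K^{2}$ ($I{\left(K \right)} = \left(K + K\right) K \left(-5\right) = 2 K K \left(-5\right) = 2 K^{2} \left(-5\right) = - 10 K^{2}$)
$I^{3}{\left(s \right)} = \left(- \frac{10}{9}\right)^{3} = - \frac{1000}{729}$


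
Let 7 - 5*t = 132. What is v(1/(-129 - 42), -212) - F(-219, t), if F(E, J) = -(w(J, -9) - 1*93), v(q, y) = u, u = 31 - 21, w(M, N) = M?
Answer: -108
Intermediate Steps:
u = 10
t = -25 (t = 7/5 - 1/5*132 = 7/5 - 132/5 = -25)
v(q, y) = 10
F(E, J) = 93 - J (F(E, J) = -(J - 1*93) = -(J - 93) = -(-93 + J) = 93 - J)
v(1/(-129 - 42), -212) - F(-219, t) = 10 - (93 - 1*(-25)) = 10 - (93 + 25) = 10 - 1*118 = 10 - 118 = -108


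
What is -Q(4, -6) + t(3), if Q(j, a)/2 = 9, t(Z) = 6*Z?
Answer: 0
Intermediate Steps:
Q(j, a) = 18 (Q(j, a) = 2*9 = 18)
-Q(4, -6) + t(3) = -1*18 + 6*3 = -18 + 18 = 0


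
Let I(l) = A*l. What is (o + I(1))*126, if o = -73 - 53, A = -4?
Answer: -16380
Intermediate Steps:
I(l) = -4*l
o = -126
(o + I(1))*126 = (-126 - 4*1)*126 = (-126 - 4)*126 = -130*126 = -16380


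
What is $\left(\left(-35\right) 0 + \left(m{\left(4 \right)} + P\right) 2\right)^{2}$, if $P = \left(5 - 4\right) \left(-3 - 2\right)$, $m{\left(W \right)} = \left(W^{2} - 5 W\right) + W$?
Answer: $100$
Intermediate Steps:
$m{\left(W \right)} = W^{2} - 4 W$
$P = -5$ ($P = 1 \left(-5\right) = -5$)
$\left(\left(-35\right) 0 + \left(m{\left(4 \right)} + P\right) 2\right)^{2} = \left(\left(-35\right) 0 + \left(4 \left(-4 + 4\right) - 5\right) 2\right)^{2} = \left(0 + \left(4 \cdot 0 - 5\right) 2\right)^{2} = \left(0 + \left(0 - 5\right) 2\right)^{2} = \left(0 - 10\right)^{2} = \left(-10\right)^{2} = 100$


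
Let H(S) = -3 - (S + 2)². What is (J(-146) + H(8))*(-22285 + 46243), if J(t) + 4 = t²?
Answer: 508125222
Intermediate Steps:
J(t) = -4 + t²
H(S) = -3 - (2 + S)²
(J(-146) + H(8))*(-22285 + 46243) = ((-4 + (-146)²) + (-3 - (2 + 8)²))*(-22285 + 46243) = ((-4 + 21316) + (-3 - 1*10²))*23958 = (21312 + (-3 - 1*100))*23958 = (21312 + (-3 - 100))*23958 = (21312 - 103)*23958 = 21209*23958 = 508125222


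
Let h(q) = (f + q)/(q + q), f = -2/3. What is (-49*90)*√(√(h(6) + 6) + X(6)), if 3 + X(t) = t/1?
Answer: -1470*√(27 + 3*√58) ≈ -10379.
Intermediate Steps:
X(t) = -3 + t (X(t) = -3 + t/1 = -3 + t*1 = -3 + t)
f = -⅔ (f = -2*⅓ = -⅔ ≈ -0.66667)
h(q) = (-⅔ + q)/(2*q) (h(q) = (-⅔ + q)/(q + q) = (-⅔ + q)/((2*q)) = (-⅔ + q)*(1/(2*q)) = (-⅔ + q)/(2*q))
(-49*90)*√(√(h(6) + 6) + X(6)) = (-49*90)*√(√((⅙)*(-2 + 3*6)/6 + 6) + (-3 + 6)) = -4410*√(√((⅙)*(⅙)*(-2 + 18) + 6) + 3) = -4410*√(√((⅙)*(⅙)*16 + 6) + 3) = -4410*√(√(4/9 + 6) + 3) = -4410*√(√(58/9) + 3) = -4410*√(√58/3 + 3) = -4410*√(3 + √58/3)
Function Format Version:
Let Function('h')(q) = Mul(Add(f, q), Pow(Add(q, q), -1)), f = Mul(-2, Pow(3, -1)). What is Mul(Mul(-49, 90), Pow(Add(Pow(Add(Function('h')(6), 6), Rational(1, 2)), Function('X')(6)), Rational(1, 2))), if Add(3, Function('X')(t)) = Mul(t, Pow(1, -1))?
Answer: Mul(-1470, Pow(Add(27, Mul(3, Pow(58, Rational(1, 2)))), Rational(1, 2))) ≈ -10379.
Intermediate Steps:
Function('X')(t) = Add(-3, t) (Function('X')(t) = Add(-3, Mul(t, Pow(1, -1))) = Add(-3, Mul(t, 1)) = Add(-3, t))
f = Rational(-2, 3) (f = Mul(-2, Rational(1, 3)) = Rational(-2, 3) ≈ -0.66667)
Function('h')(q) = Mul(Rational(1, 2), Pow(q, -1), Add(Rational(-2, 3), q)) (Function('h')(q) = Mul(Add(Rational(-2, 3), q), Pow(Add(q, q), -1)) = Mul(Add(Rational(-2, 3), q), Pow(Mul(2, q), -1)) = Mul(Add(Rational(-2, 3), q), Mul(Rational(1, 2), Pow(q, -1))) = Mul(Rational(1, 2), Pow(q, -1), Add(Rational(-2, 3), q)))
Mul(Mul(-49, 90), Pow(Add(Pow(Add(Function('h')(6), 6), Rational(1, 2)), Function('X')(6)), Rational(1, 2))) = Mul(Mul(-49, 90), Pow(Add(Pow(Add(Mul(Rational(1, 6), Pow(6, -1), Add(-2, Mul(3, 6))), 6), Rational(1, 2)), Add(-3, 6)), Rational(1, 2))) = Mul(-4410, Pow(Add(Pow(Add(Mul(Rational(1, 6), Rational(1, 6), Add(-2, 18)), 6), Rational(1, 2)), 3), Rational(1, 2))) = Mul(-4410, Pow(Add(Pow(Add(Mul(Rational(1, 6), Rational(1, 6), 16), 6), Rational(1, 2)), 3), Rational(1, 2))) = Mul(-4410, Pow(Add(Pow(Add(Rational(4, 9), 6), Rational(1, 2)), 3), Rational(1, 2))) = Mul(-4410, Pow(Add(Pow(Rational(58, 9), Rational(1, 2)), 3), Rational(1, 2))) = Mul(-4410, Pow(Add(Mul(Rational(1, 3), Pow(58, Rational(1, 2))), 3), Rational(1, 2))) = Mul(-4410, Pow(Add(3, Mul(Rational(1, 3), Pow(58, Rational(1, 2)))), Rational(1, 2)))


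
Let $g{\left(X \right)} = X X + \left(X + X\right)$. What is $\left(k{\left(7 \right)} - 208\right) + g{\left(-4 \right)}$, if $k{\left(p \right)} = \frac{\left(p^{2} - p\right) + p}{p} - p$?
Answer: $-200$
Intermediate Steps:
$g{\left(X \right)} = X^{2} + 2 X$
$k{\left(p \right)} = 0$ ($k{\left(p \right)} = \frac{p^{2}}{p} - p = p - p = 0$)
$\left(k{\left(7 \right)} - 208\right) + g{\left(-4 \right)} = \left(0 - 208\right) - 4 \left(2 - 4\right) = -208 - -8 = -208 + 8 = -200$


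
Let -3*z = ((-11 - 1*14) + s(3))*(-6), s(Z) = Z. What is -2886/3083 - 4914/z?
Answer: 7511439/67826 ≈ 110.75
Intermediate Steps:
z = -44 (z = -((-11 - 1*14) + 3)*(-6)/3 = -((-11 - 14) + 3)*(-6)/3 = -(-25 + 3)*(-6)/3 = -(-22)*(-6)/3 = -⅓*132 = -44)
-2886/3083 - 4914/z = -2886/3083 - 4914/(-44) = -2886*1/3083 - 4914*(-1/44) = -2886/3083 + 2457/22 = 7511439/67826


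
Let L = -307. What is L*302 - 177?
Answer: -92891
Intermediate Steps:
L*302 - 177 = -307*302 - 177 = -92714 - 177 = -92891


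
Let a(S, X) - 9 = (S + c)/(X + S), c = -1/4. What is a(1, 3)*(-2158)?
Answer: -158613/8 ≈ -19827.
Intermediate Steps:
c = -¼ (c = -1*¼ = -¼ ≈ -0.25000)
a(S, X) = 9 + (-¼ + S)/(S + X) (a(S, X) = 9 + (S - ¼)/(X + S) = 9 + (-¼ + S)/(S + X))
a(1, 3)*(-2158) = ((-¼ + 9*3 + 10*1)/(1 + 3))*(-2158) = ((-¼ + 27 + 10)/4)*(-2158) = ((¼)*(147/4))*(-2158) = (147/16)*(-2158) = -158613/8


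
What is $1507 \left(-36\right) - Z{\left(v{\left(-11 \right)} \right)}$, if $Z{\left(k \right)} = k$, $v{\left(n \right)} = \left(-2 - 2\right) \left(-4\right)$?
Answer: $-54268$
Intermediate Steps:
$v{\left(n \right)} = 16$ ($v{\left(n \right)} = \left(-4\right) \left(-4\right) = 16$)
$1507 \left(-36\right) - Z{\left(v{\left(-11 \right)} \right)} = 1507 \left(-36\right) - 16 = -54252 - 16 = -54268$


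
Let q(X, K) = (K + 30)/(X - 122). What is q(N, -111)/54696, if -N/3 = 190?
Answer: 27/12616544 ≈ 2.1400e-6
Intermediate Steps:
N = -570 (N = -3*190 = -570)
q(X, K) = (30 + K)/(-122 + X)
q(N, -111)/54696 = ((30 - 111)/(-122 - 570))/54696 = (-81/(-692))*(1/54696) = -1/692*(-81)*(1/54696) = (81/692)*(1/54696) = 27/12616544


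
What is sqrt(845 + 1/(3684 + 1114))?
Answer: 3*sqrt(2161398242)/4798 ≈ 29.069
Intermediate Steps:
sqrt(845 + 1/(3684 + 1114)) = sqrt(845 + 1/4798) = sqrt(4054311/4798) = 3*sqrt(2161398242)/4798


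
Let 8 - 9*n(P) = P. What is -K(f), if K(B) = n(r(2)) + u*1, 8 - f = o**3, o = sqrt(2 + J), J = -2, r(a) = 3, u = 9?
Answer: -86/9 ≈ -9.5556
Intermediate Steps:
o = 0 (o = sqrt(2 - 2) = sqrt(0) = 0)
n(P) = 8/9 - P/9
f = 8 (f = 8 - 1*0**3 = 8 - 1*0 = 8 + 0 = 8)
K(B) = 86/9 (K(B) = (8/9 - 1/9*3) + 9*1 = (8/9 - 1/3) + 9 = 5/9 + 9 = 86/9)
-K(f) = -1*86/9 = -86/9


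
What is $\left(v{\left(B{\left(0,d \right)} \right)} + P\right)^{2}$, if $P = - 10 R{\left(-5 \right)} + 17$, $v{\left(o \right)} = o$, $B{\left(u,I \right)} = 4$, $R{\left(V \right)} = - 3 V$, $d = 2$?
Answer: $16641$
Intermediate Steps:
$P = -133$ ($P = - 10 \left(\left(-3\right) \left(-5\right)\right) + 17 = \left(-10\right) 15 + 17 = -150 + 17 = -133$)
$\left(v{\left(B{\left(0,d \right)} \right)} + P\right)^{2} = \left(4 - 133\right)^{2} = \left(-129\right)^{2} = 16641$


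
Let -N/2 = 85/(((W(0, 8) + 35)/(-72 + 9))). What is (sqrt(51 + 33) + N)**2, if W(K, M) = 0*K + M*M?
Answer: 1426264/121 + 4760*sqrt(21)/11 ≈ 13770.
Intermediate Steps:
W(K, M) = M**2 (W(K, M) = 0 + M**2 = M**2)
N = 1190/11 (N = -170/((8**2 + 35)/(-72 + 9)) = -170/((64 + 35)/(-63)) = -170/(99*(-1/63)) = -170/(-11/7) = -170*(-7)/11 = -2*(-595/11) = 1190/11 ≈ 108.18)
(sqrt(51 + 33) + N)**2 = (sqrt(51 + 33) + 1190/11)**2 = (sqrt(84) + 1190/11)**2 = (2*sqrt(21) + 1190/11)**2 = (1190/11 + 2*sqrt(21))**2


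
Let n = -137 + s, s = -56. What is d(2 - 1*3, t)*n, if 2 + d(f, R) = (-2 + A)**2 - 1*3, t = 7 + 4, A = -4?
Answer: -5983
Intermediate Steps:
n = -193 (n = -137 - 56 = -193)
t = 11
d(f, R) = 31 (d(f, R) = -2 + ((-2 - 4)**2 - 1*3) = -2 + ((-6)**2 - 3) = -2 + (36 - 3) = -2 + 33 = 31)
d(2 - 1*3, t)*n = 31*(-193) = -5983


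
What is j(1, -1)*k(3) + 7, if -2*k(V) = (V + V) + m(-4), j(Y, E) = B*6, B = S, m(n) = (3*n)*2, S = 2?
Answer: 115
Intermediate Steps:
m(n) = 6*n
B = 2
j(Y, E) = 12 (j(Y, E) = 2*6 = 12)
k(V) = 12 - V (k(V) = -((V + V) + 6*(-4))/2 = -(2*V - 24)/2 = -(-24 + 2*V)/2 = 12 - V)
j(1, -1)*k(3) + 7 = 12*(12 - 1*3) + 7 = 12*(12 - 3) + 7 = 12*9 + 7 = 108 + 7 = 115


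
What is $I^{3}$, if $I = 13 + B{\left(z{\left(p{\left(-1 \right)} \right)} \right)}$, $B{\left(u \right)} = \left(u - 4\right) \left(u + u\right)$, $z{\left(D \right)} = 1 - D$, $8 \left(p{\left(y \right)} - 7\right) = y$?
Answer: $\frac{70393838689}{32768} \approx 2.1482 \cdot 10^{6}$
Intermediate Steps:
$p{\left(y \right)} = 7 + \frac{y}{8}$
$B{\left(u \right)} = 2 u \left(-4 + u\right)$ ($B{\left(u \right)} = \left(-4 + u\right) 2 u = 2 u \left(-4 + u\right)$)
$I = \frac{4129}{32}$ ($I = 13 + 2 \left(1 - \left(7 + \frac{1}{8} \left(-1\right)\right)\right) \left(-4 + \left(1 - \left(7 + \frac{1}{8} \left(-1\right)\right)\right)\right) = 13 + 2 \left(1 - \left(7 - \frac{1}{8}\right)\right) \left(-4 + \left(1 - \left(7 - \frac{1}{8}\right)\right)\right) = 13 + 2 \left(1 - \frac{55}{8}\right) \left(-4 + \left(1 - \frac{55}{8}\right)\right) = 13 + 2 \left(- \frac{47}{8}\right) \left(-4 - \frac{47}{8}\right) = 13 + 2 \left(- \frac{47}{8}\right) \left(- \frac{79}{8}\right) = 13 + \frac{3713}{32} = \frac{4129}{32} \approx 129.03$)
$I^{3} = \left(\frac{4129}{32}\right)^{3} = \frac{70393838689}{32768}$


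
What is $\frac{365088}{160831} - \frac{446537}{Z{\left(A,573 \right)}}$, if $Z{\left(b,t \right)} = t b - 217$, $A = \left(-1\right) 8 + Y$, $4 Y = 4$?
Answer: $\frac{10480083473}{97141924} \approx 107.88$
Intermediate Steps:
$Y = 1$ ($Y = \frac{1}{4} \cdot 4 = 1$)
$A = -7$ ($A = \left(-1\right) 8 + 1 = -8 + 1 = -7$)
$Z{\left(b,t \right)} = -217 + b t$ ($Z{\left(b,t \right)} = b t - 217 = -217 + b t$)
$\frac{365088}{160831} - \frac{446537}{Z{\left(A,573 \right)}} = \frac{365088}{160831} - \frac{446537}{-217 - 4011} = 365088 \cdot \frac{1}{160831} - \frac{446537}{-217 - 4011} = \frac{365088}{160831} - \frac{446537}{-4228} = \frac{365088}{160831} - - \frac{63791}{604} = \frac{365088}{160831} + \frac{63791}{604} = \frac{10480083473}{97141924}$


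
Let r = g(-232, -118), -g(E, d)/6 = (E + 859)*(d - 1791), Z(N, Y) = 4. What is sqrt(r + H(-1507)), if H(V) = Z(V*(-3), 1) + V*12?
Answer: sqrt(7163578) ≈ 2676.5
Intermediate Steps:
g(E, d) = -6*(-1791 + d)*(859 + E) (g(E, d) = -6*(E + 859)*(d - 1791) = -6*(859 + E)*(-1791 + d) = -6*(-1791 + d)*(859 + E))
r = 7181658 (r = 9230814 - 5154*(-118) + 10746*(-232) - 6*(-232)*(-118) = 9230814 + 608172 - 2493072 - 164256 = 7181658)
H(V) = 4 + 12*V (H(V) = 4 + V*12 = 4 + 12*V)
sqrt(r + H(-1507)) = sqrt(7181658 + (4 + 12*(-1507))) = sqrt(7181658 + (4 - 18084)) = sqrt(7181658 - 18080) = sqrt(7163578)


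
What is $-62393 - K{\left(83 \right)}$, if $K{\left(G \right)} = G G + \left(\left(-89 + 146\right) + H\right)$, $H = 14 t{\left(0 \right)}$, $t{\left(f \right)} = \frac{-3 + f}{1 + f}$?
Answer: $-69297$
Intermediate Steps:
$t{\left(f \right)} = \frac{-3 + f}{1 + f}$
$H = -42$ ($H = 14 \frac{-3 + 0}{1 + 0} = 14 \cdot 1^{-1} \left(-3\right) = 14 \cdot 1 \left(-3\right) = 14 \left(-3\right) = -42$)
$K{\left(G \right)} = 15 + G^{2}$ ($K{\left(G \right)} = G G + \left(\left(-89 + 146\right) - 42\right) = G^{2} + \left(57 - 42\right) = G^{2} + 15 = 15 + G^{2}$)
$-62393 - K{\left(83 \right)} = -62393 - \left(15 + 83^{2}\right) = -62393 - \left(15 + 6889\right) = -62393 - 6904 = -69297$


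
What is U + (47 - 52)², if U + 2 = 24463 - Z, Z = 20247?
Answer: 4239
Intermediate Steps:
U = 4214 (U = -2 + (24463 - 1*20247) = -2 + (24463 - 20247) = -2 + 4216 = 4214)
U + (47 - 52)² = 4214 + (47 - 52)² = 4214 + (-5)² = 4214 + 25 = 4239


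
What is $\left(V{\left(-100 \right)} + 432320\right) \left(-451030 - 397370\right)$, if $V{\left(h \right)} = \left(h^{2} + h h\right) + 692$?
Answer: $-384335380800$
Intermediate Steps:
$V{\left(h \right)} = 692 + 2 h^{2}$ ($V{\left(h \right)} = \left(h^{2} + h^{2}\right) + 692 = 2 h^{2} + 692 = 692 + 2 h^{2}$)
$\left(V{\left(-100 \right)} + 432320\right) \left(-451030 - 397370\right) = \left(\left(692 + 2 \left(-100\right)^{2}\right) + 432320\right) \left(-451030 - 397370\right) = \left(\left(692 + 2 \cdot 10000\right) + 432320\right) \left(-848400\right) = \left(\left(692 + 20000\right) + 432320\right) \left(-848400\right) = \left(20692 + 432320\right) \left(-848400\right) = 453012 \left(-848400\right) = -384335380800$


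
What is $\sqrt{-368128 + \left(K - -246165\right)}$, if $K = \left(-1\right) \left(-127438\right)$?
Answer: $5 \sqrt{219} \approx 73.993$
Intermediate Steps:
$K = 127438$
$\sqrt{-368128 + \left(K - -246165\right)} = \sqrt{-368128 + \left(127438 - -246165\right)} = \sqrt{-368128 + \left(127438 + 246165\right)} = \sqrt{-368128 + 373603} = \sqrt{5475} = 5 \sqrt{219}$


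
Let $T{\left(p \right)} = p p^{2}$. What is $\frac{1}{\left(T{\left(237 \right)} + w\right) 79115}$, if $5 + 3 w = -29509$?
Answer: $\frac{1}{1052404739725} \approx 9.5021 \cdot 10^{-13}$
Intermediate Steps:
$w = -9838$ ($w = - \frac{5}{3} + \frac{1}{3} \left(-29509\right) = - \frac{5}{3} - \frac{29509}{3} = -9838$)
$T{\left(p \right)} = p^{3}$
$\frac{1}{\left(T{\left(237 \right)} + w\right) 79115} = \frac{1}{\left(237^{3} - 9838\right) 79115} = \frac{1}{13312053 - 9838} \cdot \frac{1}{79115} = \frac{1}{13302215} \cdot \frac{1}{79115} = \frac{1}{1052404739725}$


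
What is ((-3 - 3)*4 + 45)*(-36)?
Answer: -756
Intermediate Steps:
((-3 - 3)*4 + 45)*(-36) = (-6*4 + 45)*(-36) = (-24 + 45)*(-36) = 21*(-36) = -756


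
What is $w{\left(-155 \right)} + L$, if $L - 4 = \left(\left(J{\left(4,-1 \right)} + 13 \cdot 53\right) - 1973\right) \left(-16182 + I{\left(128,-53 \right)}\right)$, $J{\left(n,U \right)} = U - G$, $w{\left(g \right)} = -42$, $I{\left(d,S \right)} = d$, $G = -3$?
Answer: $20581190$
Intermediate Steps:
$J{\left(n,U \right)} = 3 + U$ ($J{\left(n,U \right)} = U - -3 = U + 3 = 3 + U$)
$L = 20581232$ ($L = 4 + \left(\left(\left(3 - 1\right) + 13 \cdot 53\right) - 1973\right) \left(-16182 + 128\right) = 4 + \left(\left(2 + 689\right) - 1973\right) \left(-16054\right) = 4 + \left(691 - 1973\right) \left(-16054\right) = 4 - -20581228 = 4 + 20581228 = 20581232$)
$w{\left(-155 \right)} + L = -42 + 20581232 = 20581190$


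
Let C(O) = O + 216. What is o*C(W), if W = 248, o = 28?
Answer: 12992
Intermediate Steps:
C(O) = 216 + O
o*C(W) = 28*(216 + 248) = 28*464 = 12992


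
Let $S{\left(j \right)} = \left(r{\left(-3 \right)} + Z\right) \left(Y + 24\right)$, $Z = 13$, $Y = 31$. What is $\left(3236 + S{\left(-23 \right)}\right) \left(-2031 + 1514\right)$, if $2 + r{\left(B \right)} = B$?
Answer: $-1900492$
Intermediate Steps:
$r{\left(B \right)} = -2 + B$
$S{\left(j \right)} = 440$ ($S{\left(j \right)} = \left(\left(-2 - 3\right) + 13\right) \left(31 + 24\right) = \left(-5 + 13\right) 55 = 8 \cdot 55 = 440$)
$\left(3236 + S{\left(-23 \right)}\right) \left(-2031 + 1514\right) = \left(3236 + 440\right) \left(-2031 + 1514\right) = 3676 \left(-517\right) = -1900492$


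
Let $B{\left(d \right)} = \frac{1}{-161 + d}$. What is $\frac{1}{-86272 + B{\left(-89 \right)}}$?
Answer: $- \frac{250}{21568001} \approx -1.1591 \cdot 10^{-5}$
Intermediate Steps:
$\frac{1}{-86272 + B{\left(-89 \right)}} = \frac{1}{-86272 + \frac{1}{-161 - 89}} = \frac{1}{-86272 + \frac{1}{-250}} = \frac{1}{-86272 - \frac{1}{250}} = \frac{1}{- \frac{21568001}{250}} = - \frac{250}{21568001}$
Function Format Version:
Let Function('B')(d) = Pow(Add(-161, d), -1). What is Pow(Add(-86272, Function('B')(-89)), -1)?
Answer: Rational(-250, 21568001) ≈ -1.1591e-5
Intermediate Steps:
Pow(Add(-86272, Function('B')(-89)), -1) = Pow(Add(-86272, Pow(Add(-161, -89), -1)), -1) = Pow(Add(-86272, Pow(-250, -1)), -1) = Pow(Add(-86272, Rational(-1, 250)), -1) = Pow(Rational(-21568001, 250), -1) = Rational(-250, 21568001)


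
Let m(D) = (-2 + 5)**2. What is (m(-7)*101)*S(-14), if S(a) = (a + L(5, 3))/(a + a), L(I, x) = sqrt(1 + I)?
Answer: 909/2 - 909*sqrt(6)/28 ≈ 374.98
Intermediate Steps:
m(D) = 9 (m(D) = 3**2 = 9)
S(a) = (a + sqrt(6))/(2*a) (S(a) = (a + sqrt(1 + 5))/(a + a) = (a + sqrt(6))/((2*a)) = (a + sqrt(6))*(1/(2*a)) = (a + sqrt(6))/(2*a))
(m(-7)*101)*S(-14) = (9*101)*((1/2)*(-14 + sqrt(6))/(-14)) = 909*((1/2)*(-1/14)*(-14 + sqrt(6))) = 909*(1/2 - sqrt(6)/28) = 909/2 - 909*sqrt(6)/28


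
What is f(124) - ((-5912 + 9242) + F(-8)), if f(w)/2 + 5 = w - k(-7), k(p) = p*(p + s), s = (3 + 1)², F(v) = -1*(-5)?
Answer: -2971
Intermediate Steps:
F(v) = 5
s = 16 (s = 4² = 16)
k(p) = p*(16 + p) (k(p) = p*(p + 16) = p*(16 + p))
f(w) = 116 + 2*w (f(w) = -10 + 2*(w - (-7)*(16 - 7)) = -10 + 2*(w - (-7)*9) = -10 + 2*(w - 1*(-63)) = -10 + 2*(w + 63) = -10 + 2*(63 + w) = -10 + (126 + 2*w) = 116 + 2*w)
f(124) - ((-5912 + 9242) + F(-8)) = (116 + 2*124) - ((-5912 + 9242) + 5) = (116 + 248) - (3330 + 5) = 364 - 1*3335 = 364 - 3335 = -2971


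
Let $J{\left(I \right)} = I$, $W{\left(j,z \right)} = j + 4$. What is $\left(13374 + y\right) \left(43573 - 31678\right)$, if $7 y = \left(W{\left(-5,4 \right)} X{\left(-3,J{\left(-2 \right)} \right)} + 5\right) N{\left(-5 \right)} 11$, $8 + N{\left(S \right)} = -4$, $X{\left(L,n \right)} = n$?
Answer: $157513590$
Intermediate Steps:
$W{\left(j,z \right)} = 4 + j$
$N{\left(S \right)} = -12$ ($N{\left(S \right)} = -8 - 4 = -12$)
$y = -132$ ($y = \frac{\left(\left(4 - 5\right) \left(-2\right) + 5\right) \left(-12\right) 11}{7} = \frac{\left(\left(-1\right) \left(-2\right) + 5\right) \left(-12\right) 11}{7} = \frac{\left(2 + 5\right) \left(-12\right) 11}{7} = \frac{7 \left(-12\right) 11}{7} = \frac{\left(-84\right) 11}{7} = \frac{1}{7} \left(-924\right) = -132$)
$\left(13374 + y\right) \left(43573 - 31678\right) = \left(13374 - 132\right) \left(43573 - 31678\right) = 13242 \cdot 11895 = 157513590$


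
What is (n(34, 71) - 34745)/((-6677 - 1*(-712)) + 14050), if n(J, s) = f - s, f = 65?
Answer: -34751/8085 ≈ -4.2982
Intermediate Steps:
n(J, s) = 65 - s
(n(34, 71) - 34745)/((-6677 - 1*(-712)) + 14050) = ((65 - 1*71) - 34745)/((-6677 - 1*(-712)) + 14050) = ((65 - 71) - 34745)/((-6677 + 712) + 14050) = (-6 - 34745)/(-5965 + 14050) = -34751/8085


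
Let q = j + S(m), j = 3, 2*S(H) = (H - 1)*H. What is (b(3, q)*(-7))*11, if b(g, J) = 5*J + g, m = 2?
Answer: -1771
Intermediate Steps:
S(H) = H*(-1 + H)/2 (S(H) = ((H - 1)*H)/2 = ((-1 + H)*H)/2 = (H*(-1 + H))/2 = H*(-1 + H)/2)
q = 4 (q = 3 + (½)*2*(-1 + 2) = 3 + (½)*2*1 = 3 + 1 = 4)
b(g, J) = g + 5*J
(b(3, q)*(-7))*11 = ((3 + 5*4)*(-7))*11 = ((3 + 20)*(-7))*11 = (23*(-7))*11 = -161*11 = -1771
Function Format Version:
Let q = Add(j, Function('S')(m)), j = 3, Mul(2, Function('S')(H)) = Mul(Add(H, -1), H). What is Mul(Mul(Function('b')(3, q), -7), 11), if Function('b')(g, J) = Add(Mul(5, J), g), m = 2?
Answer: -1771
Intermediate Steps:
Function('S')(H) = Mul(Rational(1, 2), H, Add(-1, H)) (Function('S')(H) = Mul(Rational(1, 2), Mul(Add(H, -1), H)) = Mul(Rational(1, 2), Mul(Add(-1, H), H)) = Mul(Rational(1, 2), Mul(H, Add(-1, H))) = Mul(Rational(1, 2), H, Add(-1, H)))
q = 4 (q = Add(3, Mul(Rational(1, 2), 2, Add(-1, 2))) = Add(3, Mul(Rational(1, 2), 2, 1)) = Add(3, 1) = 4)
Function('b')(g, J) = Add(g, Mul(5, J))
Mul(Mul(Function('b')(3, q), -7), 11) = Mul(Mul(Add(3, Mul(5, 4)), -7), 11) = Mul(Mul(Add(3, 20), -7), 11) = Mul(Mul(23, -7), 11) = Mul(-161, 11) = -1771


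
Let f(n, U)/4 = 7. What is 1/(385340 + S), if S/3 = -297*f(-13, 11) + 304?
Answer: 1/361304 ≈ 2.7678e-6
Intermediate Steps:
f(n, U) = 28 (f(n, U) = 4*7 = 28)
S = -24036 (S = 3*(-297*28 + 304) = 3*(-8316 + 304) = 3*(-8012) = -24036)
1/(385340 + S) = 1/(385340 - 24036) = 1/361304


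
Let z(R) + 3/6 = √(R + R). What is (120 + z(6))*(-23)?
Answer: -5497/2 - 46*√3 ≈ -2828.2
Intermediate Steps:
z(R) = -½ + √2*√R (z(R) = -½ + √(R + R) = -½ + √(2*R) = -½ + √2*√R)
(120 + z(6))*(-23) = (120 + (-½ + √2*√6))*(-23) = (120 + (-½ + 2*√3))*(-23) = (239/2 + 2*√3)*(-23) = -5497/2 - 46*√3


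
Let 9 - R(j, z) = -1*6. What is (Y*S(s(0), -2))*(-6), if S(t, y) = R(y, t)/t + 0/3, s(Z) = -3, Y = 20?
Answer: 600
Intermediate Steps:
R(j, z) = 15 (R(j, z) = 9 - (-1)*6 = 9 - 1*(-6) = 9 + 6 = 15)
S(t, y) = 15/t (S(t, y) = 15/t + 0/3 = 15/t + 0*(⅓) = 15/t + 0 = 15/t)
(Y*S(s(0), -2))*(-6) = (20*(15/(-3)))*(-6) = (20*(15*(-⅓)))*(-6) = (20*(-5))*(-6) = -100*(-6) = 600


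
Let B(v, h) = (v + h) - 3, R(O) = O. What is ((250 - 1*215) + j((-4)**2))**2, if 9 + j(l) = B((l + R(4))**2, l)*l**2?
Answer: 11183908516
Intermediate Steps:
B(v, h) = -3 + h + v (B(v, h) = (h + v) - 3 = -3 + h + v)
j(l) = -9 + l**2*(-3 + l + (4 + l)**2) (j(l) = -9 + (-3 + l + (l + 4)**2)*l**2 = -9 + (-3 + l + (4 + l)**2)*l**2 = -9 + l**2*(-3 + l + (4 + l)**2))
((250 - 1*215) + j((-4)**2))**2 = ((250 - 1*215) + (-9 + ((-4)**2)**2*(-3 + (-4)**2 + (4 + (-4)**2)**2)))**2 = ((250 - 215) + (-9 + 16**2*(-3 + 16 + (4 + 16)**2)))**2 = (35 + (-9 + 256*(-3 + 16 + 20**2)))**2 = (35 + (-9 + 256*(-3 + 16 + 400)))**2 = (35 + (-9 + 256*413))**2 = (35 + (-9 + 105728))**2 = (35 + 105719)**2 = 105754**2 = 11183908516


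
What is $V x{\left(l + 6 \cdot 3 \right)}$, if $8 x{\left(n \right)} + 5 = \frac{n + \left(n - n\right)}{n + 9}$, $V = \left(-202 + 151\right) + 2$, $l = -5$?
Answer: $\frac{4753}{176} \approx 27.006$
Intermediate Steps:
$V = -49$ ($V = -51 + 2 = -49$)
$x{\left(n \right)} = - \frac{5}{8} + \frac{n}{8 \left(9 + n\right)}$ ($x{\left(n \right)} = - \frac{5}{8} + \frac{\left(n + \left(n - n\right)\right) \frac{1}{n + 9}}{8} = - \frac{5}{8} + \frac{\left(n + 0\right) \frac{1}{9 + n}}{8} = - \frac{5}{8} + \frac{n \frac{1}{9 + n}}{8} = - \frac{5}{8} + \frac{n}{8 \left(9 + n\right)}$)
$V x{\left(l + 6 \cdot 3 \right)} = - 49 \frac{-45 - 4 \left(-5 + 6 \cdot 3\right)}{8 \left(9 + \left(-5 + 6 \cdot 3\right)\right)} = - 49 \frac{-45 - 4 \left(-5 + 18\right)}{8 \left(9 + \left(-5 + 18\right)\right)} = - 49 \frac{-45 - 52}{8 \left(9 + 13\right)} = - 49 \frac{-45 - 52}{8 \cdot 22} = - 49 \cdot \frac{1}{8} \cdot \frac{1}{22} \left(-97\right) = \left(-49\right) \left(- \frac{97}{176}\right) = \frac{4753}{176}$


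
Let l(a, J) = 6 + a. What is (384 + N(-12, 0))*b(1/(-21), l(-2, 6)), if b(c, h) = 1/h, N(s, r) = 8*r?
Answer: 96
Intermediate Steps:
(384 + N(-12, 0))*b(1/(-21), l(-2, 6)) = (384 + 8*0)/(6 - 2) = (384 + 0)/4 = 384*(¼) = 96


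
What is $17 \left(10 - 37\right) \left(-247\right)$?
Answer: $113373$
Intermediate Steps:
$17 \left(10 - 37\right) \left(-247\right) = 17 \left(-27\right) \left(-247\right) = \left(-459\right) \left(-247\right) = 113373$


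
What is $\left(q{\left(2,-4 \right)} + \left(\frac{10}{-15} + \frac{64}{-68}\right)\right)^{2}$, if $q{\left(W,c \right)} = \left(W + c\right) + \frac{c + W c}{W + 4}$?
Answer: $\frac{81796}{2601} \approx 31.448$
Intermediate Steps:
$q{\left(W,c \right)} = W + c + \frac{c + W c}{4 + W}$ ($q{\left(W,c \right)} = \left(W + c\right) + \frac{c + W c}{4 + W} = W + c + \frac{c + W c}{4 + W}$)
$\left(q{\left(2,-4 \right)} + \left(\frac{10}{-15} + \frac{64}{-68}\right)\right)^{2} = \left(\frac{2^{2} + 4 \cdot 2 + 5 \left(-4\right) + 2 \cdot 2 \left(-4\right)}{4 + 2} + \left(\frac{10}{-15} + \frac{64}{-68}\right)\right)^{2} = \left(\frac{4 + 8 - 20 - 16}{6} + \left(10 \left(- \frac{1}{15}\right) + 64 \left(- \frac{1}{68}\right)\right)\right)^{2} = \left(\frac{1}{6} \left(-24\right) - \frac{82}{51}\right)^{2} = \left(-4 - \frac{82}{51}\right)^{2} = \left(- \frac{286}{51}\right)^{2} = \frac{81796}{2601}$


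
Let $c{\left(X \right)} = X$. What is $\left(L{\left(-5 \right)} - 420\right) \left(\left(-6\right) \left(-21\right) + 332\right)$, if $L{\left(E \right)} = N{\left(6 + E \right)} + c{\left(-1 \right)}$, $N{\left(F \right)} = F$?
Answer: $-192360$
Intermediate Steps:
$L{\left(E \right)} = 5 + E$ ($L{\left(E \right)} = \left(6 + E\right) - 1 = 5 + E$)
$\left(L{\left(-5 \right)} - 420\right) \left(\left(-6\right) \left(-21\right) + 332\right) = \left(\left(5 - 5\right) - 420\right) \left(\left(-6\right) \left(-21\right) + 332\right) = \left(0 - 420\right) \left(126 + 332\right) = \left(-420\right) 458 = -192360$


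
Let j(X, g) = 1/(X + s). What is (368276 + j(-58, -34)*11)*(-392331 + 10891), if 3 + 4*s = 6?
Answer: -32168803430400/229 ≈ -1.4048e+11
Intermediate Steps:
s = 3/4 (s = -3/4 + (1/4)*6 = -3/4 + 3/2 = 3/4 ≈ 0.75000)
j(X, g) = 1/(3/4 + X) (j(X, g) = 1/(X + 3/4) = 1/(3/4 + X))
(368276 + j(-58, -34)*11)*(-392331 + 10891) = (368276 + (4/(3 + 4*(-58)))*11)*(-392331 + 10891) = (368276 + (4/(3 - 232))*11)*(-381440) = (368276 + (4/(-229))*11)*(-381440) = (368276 + (4*(-1/229))*11)*(-381440) = (368276 - 4/229*11)*(-381440) = (368276 - 44/229)*(-381440) = (84335160/229)*(-381440) = -32168803430400/229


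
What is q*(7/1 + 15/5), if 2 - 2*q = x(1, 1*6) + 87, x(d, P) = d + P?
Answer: -460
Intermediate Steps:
x(d, P) = P + d
q = -46 (q = 1 - ((1*6 + 1) + 87)/2 = 1 - ((6 + 1) + 87)/2 = 1 - (7 + 87)/2 = 1 - ½*94 = 1 - 47 = -46)
q*(7/1 + 15/5) = -46*(7/1 + 15/5) = -46*(7*1 + 15*(⅕)) = -46*(7 + 3) = -46*10 = -460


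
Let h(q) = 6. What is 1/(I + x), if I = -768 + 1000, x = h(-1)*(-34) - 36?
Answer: -⅛ ≈ -0.12500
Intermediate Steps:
x = -240 (x = 6*(-34) - 36 = -204 - 36 = -240)
I = 232
1/(I + x) = 1/(232 - 240) = 1/(-8) = -⅛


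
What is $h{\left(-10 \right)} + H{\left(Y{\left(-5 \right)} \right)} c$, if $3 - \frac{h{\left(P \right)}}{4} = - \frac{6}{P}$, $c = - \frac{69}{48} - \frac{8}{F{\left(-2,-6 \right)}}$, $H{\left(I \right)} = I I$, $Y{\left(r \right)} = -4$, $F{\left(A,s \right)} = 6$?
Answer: $- \frac{521}{15} \approx -34.733$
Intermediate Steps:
$H{\left(I \right)} = I^{2}$
$c = - \frac{133}{48}$ ($c = - \frac{69}{48} - \frac{8}{6} = \left(-69\right) \frac{1}{48} - \frac{4}{3} = - \frac{23}{16} - \frac{4}{3} = - \frac{133}{48} \approx -2.7708$)
$h{\left(P \right)} = 12 + \frac{24}{P}$ ($h{\left(P \right)} = 12 - 4 \left(- \frac{6}{P}\right) = 12 + \frac{24}{P}$)
$h{\left(-10 \right)} + H{\left(Y{\left(-5 \right)} \right)} c = \left(12 + \frac{24}{-10}\right) + \left(-4\right)^{2} \left(- \frac{133}{48}\right) = \left(12 + 24 \left(- \frac{1}{10}\right)\right) + 16 \left(- \frac{133}{48}\right) = \left(12 - \frac{12}{5}\right) - \frac{133}{3} = \frac{48}{5} - \frac{133}{3} = - \frac{521}{15}$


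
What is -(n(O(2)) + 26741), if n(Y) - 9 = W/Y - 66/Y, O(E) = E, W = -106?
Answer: -26664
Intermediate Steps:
n(Y) = 9 - 172/Y (n(Y) = 9 + (-106/Y - 66/Y) = 9 - 172/Y)
-(n(O(2)) + 26741) = -((9 - 172/2) + 26741) = -((9 - 172*½) + 26741) = -((9 - 86) + 26741) = -(-77 + 26741) = -1*26664 = -26664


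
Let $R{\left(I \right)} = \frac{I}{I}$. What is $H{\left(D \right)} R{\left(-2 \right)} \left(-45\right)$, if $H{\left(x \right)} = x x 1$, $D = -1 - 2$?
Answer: $-405$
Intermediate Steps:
$D = -3$
$H{\left(x \right)} = x^{2}$ ($H{\left(x \right)} = x^{2} \cdot 1 = x^{2}$)
$R{\left(I \right)} = 1$
$H{\left(D \right)} R{\left(-2 \right)} \left(-45\right) = \left(-3\right)^{2} \cdot 1 \left(-45\right) = 9 \cdot 1 \left(-45\right) = 9 \left(-45\right) = -405$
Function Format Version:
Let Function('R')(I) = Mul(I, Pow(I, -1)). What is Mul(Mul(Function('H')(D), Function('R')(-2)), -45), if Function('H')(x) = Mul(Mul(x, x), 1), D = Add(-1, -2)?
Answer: -405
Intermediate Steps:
D = -3
Function('H')(x) = Pow(x, 2) (Function('H')(x) = Mul(Pow(x, 2), 1) = Pow(x, 2))
Function('R')(I) = 1
Mul(Mul(Function('H')(D), Function('R')(-2)), -45) = Mul(Mul(Pow(-3, 2), 1), -45) = Mul(Mul(9, 1), -45) = Mul(9, -45) = -405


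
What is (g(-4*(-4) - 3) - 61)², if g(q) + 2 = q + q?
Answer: 1369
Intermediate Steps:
g(q) = -2 + 2*q (g(q) = -2 + (q + q) = -2 + 2*q)
(g(-4*(-4) - 3) - 61)² = ((-2 + 2*(-4*(-4) - 3)) - 61)² = ((-2 + 2*(16 - 3)) - 61)² = ((-2 + 2*13) - 61)² = ((-2 + 26) - 61)² = (24 - 61)² = (-37)² = 1369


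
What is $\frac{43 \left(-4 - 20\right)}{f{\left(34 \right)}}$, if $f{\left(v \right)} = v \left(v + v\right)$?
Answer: $- \frac{129}{289} \approx -0.44637$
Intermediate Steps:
$f{\left(v \right)} = 2 v^{2}$ ($f{\left(v \right)} = v 2 v = 2 v^{2}$)
$\frac{43 \left(-4 - 20\right)}{f{\left(34 \right)}} = \frac{43 \left(-4 - 20\right)}{2 \cdot 34^{2}} = \frac{43 \left(-24\right)}{2 \cdot 1156} = - \frac{1032}{2312} = \left(-1032\right) \frac{1}{2312} = - \frac{129}{289}$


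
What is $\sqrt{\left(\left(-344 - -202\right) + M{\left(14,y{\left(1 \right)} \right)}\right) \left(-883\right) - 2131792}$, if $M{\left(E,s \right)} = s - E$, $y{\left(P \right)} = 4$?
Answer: $2 i \sqrt{499394} \approx 1413.4 i$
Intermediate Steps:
$\sqrt{\left(\left(-344 - -202\right) + M{\left(14,y{\left(1 \right)} \right)}\right) \left(-883\right) - 2131792} = \sqrt{\left(\left(-344 - -202\right) + \left(4 - 14\right)\right) \left(-883\right) - 2131792} = \sqrt{\left(\left(-344 + 202\right) + \left(4 - 14\right)\right) \left(-883\right) - 2131792} = \sqrt{\left(-142 - 10\right) \left(-883\right) - 2131792} = \sqrt{\left(-152\right) \left(-883\right) - 2131792} = \sqrt{134216 - 2131792} = \sqrt{-1997576} = 2 i \sqrt{499394}$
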